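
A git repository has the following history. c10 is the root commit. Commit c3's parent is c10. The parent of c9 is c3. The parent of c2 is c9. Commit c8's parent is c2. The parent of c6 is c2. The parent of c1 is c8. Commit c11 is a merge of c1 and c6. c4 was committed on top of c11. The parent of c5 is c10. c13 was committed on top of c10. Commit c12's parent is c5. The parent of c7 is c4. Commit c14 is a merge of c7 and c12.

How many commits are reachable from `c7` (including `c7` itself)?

10

Walking parent pointers from c7: reachable set = {c1, c10, c11, c2, c3, c4, c6, c7, c8, c9}.
That is 10 commits.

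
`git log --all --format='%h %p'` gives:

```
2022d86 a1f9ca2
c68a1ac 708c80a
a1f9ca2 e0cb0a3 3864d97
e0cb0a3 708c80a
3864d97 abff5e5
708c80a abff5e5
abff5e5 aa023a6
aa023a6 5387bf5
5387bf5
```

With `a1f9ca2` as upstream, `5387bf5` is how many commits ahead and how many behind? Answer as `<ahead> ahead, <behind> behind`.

Reachable from 5387bf5: {5387bf5}.
Reachable from a1f9ca2: {3864d97, 5387bf5, 708c80a, a1f9ca2, aa023a6, abff5e5, e0cb0a3}.
Only in 5387bf5's history (ahead): {} — 0.
Only in a1f9ca2's history (behind): {3864d97, 708c80a, a1f9ca2, aa023a6, abff5e5, e0cb0a3} — 6.

0 ahead, 6 behind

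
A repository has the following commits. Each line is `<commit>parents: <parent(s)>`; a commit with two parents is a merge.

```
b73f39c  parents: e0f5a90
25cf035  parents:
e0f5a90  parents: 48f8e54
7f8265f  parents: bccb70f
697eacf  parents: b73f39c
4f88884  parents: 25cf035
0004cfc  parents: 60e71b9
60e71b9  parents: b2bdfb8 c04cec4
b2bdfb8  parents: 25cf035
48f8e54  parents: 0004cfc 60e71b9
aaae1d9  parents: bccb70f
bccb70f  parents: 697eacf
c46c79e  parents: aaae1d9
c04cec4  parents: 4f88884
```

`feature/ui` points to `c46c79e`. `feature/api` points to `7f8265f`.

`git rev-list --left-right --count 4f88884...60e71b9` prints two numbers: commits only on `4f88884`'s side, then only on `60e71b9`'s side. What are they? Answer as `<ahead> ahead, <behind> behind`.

0 ahead, 3 behind

Reachable from 4f88884: {25cf035, 4f88884}.
Reachable from 60e71b9: {25cf035, 4f88884, 60e71b9, b2bdfb8, c04cec4}.
Only in 4f88884's history (ahead): {} — 0.
Only in 60e71b9's history (behind): {60e71b9, b2bdfb8, c04cec4} — 3.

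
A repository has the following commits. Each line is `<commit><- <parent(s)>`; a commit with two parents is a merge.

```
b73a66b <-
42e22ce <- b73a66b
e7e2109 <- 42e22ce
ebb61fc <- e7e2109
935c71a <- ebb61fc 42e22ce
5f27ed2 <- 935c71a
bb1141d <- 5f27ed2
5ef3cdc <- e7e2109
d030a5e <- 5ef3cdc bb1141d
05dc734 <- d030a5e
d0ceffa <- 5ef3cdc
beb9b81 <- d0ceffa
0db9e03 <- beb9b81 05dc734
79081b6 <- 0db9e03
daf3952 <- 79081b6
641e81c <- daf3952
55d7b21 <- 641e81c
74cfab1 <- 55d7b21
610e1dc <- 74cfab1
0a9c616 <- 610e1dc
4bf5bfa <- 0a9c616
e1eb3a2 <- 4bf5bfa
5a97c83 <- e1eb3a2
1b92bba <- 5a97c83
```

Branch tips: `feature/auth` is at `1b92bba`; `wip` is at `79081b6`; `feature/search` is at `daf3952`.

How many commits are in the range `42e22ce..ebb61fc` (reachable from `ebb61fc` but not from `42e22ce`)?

2

Reachable from ebb61fc: {42e22ce, b73a66b, e7e2109, ebb61fc}.
Reachable from 42e22ce: {42e22ce, b73a66b}.
In ebb61fc's history but not 42e22ce's: {e7e2109, ebb61fc} — 2 commits.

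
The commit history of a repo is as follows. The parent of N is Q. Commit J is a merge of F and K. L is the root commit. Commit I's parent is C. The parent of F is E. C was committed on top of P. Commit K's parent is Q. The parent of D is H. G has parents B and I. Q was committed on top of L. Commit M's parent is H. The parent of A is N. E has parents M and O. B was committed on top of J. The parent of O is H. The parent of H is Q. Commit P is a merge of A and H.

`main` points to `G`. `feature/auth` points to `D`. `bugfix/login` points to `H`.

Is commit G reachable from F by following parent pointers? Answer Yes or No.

Ancestors of F: {E, F, H, L, M, O, Q}.
G is not in that set, so it is not an ancestor of F.

No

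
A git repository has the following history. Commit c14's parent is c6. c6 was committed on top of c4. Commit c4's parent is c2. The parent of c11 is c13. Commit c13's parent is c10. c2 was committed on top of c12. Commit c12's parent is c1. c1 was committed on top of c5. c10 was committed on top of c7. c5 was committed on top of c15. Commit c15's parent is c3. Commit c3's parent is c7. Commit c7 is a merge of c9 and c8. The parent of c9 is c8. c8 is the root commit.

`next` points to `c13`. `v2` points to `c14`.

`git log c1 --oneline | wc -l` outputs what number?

Walking parent pointers from c1: reachable set = {c1, c15, c3, c5, c7, c8, c9}.
That is 7 commits.

7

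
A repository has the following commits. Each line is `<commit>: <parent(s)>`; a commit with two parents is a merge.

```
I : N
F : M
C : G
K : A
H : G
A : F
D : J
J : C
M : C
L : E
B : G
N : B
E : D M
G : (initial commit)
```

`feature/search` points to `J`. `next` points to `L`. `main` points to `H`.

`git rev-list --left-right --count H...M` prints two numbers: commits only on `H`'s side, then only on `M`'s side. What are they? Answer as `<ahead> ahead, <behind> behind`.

1 ahead, 2 behind

Reachable from H: {G, H}.
Reachable from M: {C, G, M}.
Only in H's history (ahead): {H} — 1.
Only in M's history (behind): {C, M} — 2.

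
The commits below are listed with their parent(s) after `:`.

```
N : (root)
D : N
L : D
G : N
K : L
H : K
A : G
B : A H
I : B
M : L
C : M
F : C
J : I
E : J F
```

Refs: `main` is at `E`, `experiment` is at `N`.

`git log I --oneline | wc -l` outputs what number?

Walking parent pointers from I: reachable set = {A, B, D, G, H, I, K, L, N}.
That is 9 commits.

9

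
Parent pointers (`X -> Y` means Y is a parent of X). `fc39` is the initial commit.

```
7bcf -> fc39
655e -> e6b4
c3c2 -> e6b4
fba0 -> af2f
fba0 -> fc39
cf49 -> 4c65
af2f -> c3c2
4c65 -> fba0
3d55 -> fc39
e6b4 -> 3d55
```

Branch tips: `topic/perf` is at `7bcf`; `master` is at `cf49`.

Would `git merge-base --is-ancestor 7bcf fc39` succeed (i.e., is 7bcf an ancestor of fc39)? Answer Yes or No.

Ancestors of fc39: {fc39}.
7bcf is not in that set, so it is not an ancestor of fc39.

No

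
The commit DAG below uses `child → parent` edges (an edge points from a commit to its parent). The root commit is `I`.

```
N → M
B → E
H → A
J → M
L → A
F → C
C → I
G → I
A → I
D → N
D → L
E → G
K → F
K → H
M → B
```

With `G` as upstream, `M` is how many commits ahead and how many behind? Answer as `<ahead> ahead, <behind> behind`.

Reachable from M: {B, E, G, I, M}.
Reachable from G: {G, I}.
Only in M's history (ahead): {B, E, M} — 3.
Only in G's history (behind): {} — 0.

3 ahead, 0 behind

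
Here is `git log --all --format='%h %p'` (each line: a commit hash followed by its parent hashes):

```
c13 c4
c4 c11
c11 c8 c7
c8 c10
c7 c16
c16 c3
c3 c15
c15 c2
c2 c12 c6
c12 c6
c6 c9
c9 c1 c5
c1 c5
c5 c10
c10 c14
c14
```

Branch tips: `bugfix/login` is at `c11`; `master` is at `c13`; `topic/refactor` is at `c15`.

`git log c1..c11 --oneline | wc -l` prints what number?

10

Reachable from c11: {c1, c10, c11, c12, c14, c15, c16, c2, c3, c5, c6, c7, c8, c9}.
Reachable from c1: {c1, c10, c14, c5}.
In c11's history but not c1's: {c11, c12, c15, c16, c2, c3, c6, c7, c8, c9} — 10 commits.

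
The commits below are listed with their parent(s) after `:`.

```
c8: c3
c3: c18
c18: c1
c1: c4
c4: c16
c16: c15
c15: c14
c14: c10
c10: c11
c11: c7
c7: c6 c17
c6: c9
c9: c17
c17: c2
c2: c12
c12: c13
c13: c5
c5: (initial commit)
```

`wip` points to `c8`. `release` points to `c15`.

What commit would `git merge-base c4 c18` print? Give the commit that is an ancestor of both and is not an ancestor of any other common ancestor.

Ancestors of c4: {c10, c11, c12, c13, c14, c15, c16, c17, c2, c4, c5, c6, c7, c9}.
Ancestors of c18: {c1, c10, c11, c12, c13, c14, c15, c16, c17, c18, c2, c4, c5, c6, c7, c9}.
Common ancestors: {c10, c11, c12, c13, c14, c15, c16, c17, c2, c4, c5, c6, c7, c9}.
Among these, c4 is not an ancestor of any other common ancestor — it is the merge base.

c4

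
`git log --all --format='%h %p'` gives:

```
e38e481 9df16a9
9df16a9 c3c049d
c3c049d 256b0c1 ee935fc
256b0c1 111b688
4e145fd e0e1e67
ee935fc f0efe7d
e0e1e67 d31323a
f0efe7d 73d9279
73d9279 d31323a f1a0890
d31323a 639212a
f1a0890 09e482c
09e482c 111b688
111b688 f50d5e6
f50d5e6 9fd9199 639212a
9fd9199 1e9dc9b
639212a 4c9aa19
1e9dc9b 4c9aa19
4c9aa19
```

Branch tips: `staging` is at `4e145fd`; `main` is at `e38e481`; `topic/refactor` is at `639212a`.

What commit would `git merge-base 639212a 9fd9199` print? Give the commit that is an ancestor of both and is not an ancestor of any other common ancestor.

4c9aa19

Ancestors of 639212a: {4c9aa19, 639212a}.
Ancestors of 9fd9199: {1e9dc9b, 4c9aa19, 9fd9199}.
Common ancestors: {4c9aa19}.
The only common ancestor is 4c9aa19, so it is the merge base.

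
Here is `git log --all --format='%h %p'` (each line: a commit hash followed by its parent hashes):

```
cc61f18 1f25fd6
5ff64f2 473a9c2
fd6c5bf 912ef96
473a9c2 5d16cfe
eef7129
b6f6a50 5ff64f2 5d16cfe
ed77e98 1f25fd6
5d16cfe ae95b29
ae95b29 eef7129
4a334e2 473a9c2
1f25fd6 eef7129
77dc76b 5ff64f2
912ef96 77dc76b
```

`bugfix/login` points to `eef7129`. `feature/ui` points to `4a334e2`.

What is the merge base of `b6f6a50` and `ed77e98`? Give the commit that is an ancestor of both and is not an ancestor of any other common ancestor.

Ancestors of b6f6a50: {473a9c2, 5d16cfe, 5ff64f2, ae95b29, b6f6a50, eef7129}.
Ancestors of ed77e98: {1f25fd6, ed77e98, eef7129}.
Common ancestors: {eef7129}.
The only common ancestor is eef7129, so it is the merge base.

eef7129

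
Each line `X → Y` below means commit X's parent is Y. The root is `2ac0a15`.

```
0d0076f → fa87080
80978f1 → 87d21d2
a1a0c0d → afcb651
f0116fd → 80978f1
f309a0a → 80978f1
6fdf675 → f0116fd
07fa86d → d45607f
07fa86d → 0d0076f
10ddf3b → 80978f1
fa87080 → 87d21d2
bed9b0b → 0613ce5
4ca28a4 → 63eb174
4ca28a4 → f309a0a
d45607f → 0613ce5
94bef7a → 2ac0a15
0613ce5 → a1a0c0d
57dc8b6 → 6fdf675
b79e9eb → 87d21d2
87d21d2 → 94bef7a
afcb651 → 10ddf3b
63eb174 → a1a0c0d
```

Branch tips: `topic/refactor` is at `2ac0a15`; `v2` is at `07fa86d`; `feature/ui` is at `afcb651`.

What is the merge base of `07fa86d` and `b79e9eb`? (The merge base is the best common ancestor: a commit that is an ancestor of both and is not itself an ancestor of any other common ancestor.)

87d21d2

Ancestors of 07fa86d: {0613ce5, 07fa86d, 0d0076f, 10ddf3b, 2ac0a15, 80978f1, 87d21d2, 94bef7a, a1a0c0d, afcb651, d45607f, fa87080}.
Ancestors of b79e9eb: {2ac0a15, 87d21d2, 94bef7a, b79e9eb}.
Common ancestors: {2ac0a15, 87d21d2, 94bef7a}.
Among these, 87d21d2 is not an ancestor of any other common ancestor — it is the merge base.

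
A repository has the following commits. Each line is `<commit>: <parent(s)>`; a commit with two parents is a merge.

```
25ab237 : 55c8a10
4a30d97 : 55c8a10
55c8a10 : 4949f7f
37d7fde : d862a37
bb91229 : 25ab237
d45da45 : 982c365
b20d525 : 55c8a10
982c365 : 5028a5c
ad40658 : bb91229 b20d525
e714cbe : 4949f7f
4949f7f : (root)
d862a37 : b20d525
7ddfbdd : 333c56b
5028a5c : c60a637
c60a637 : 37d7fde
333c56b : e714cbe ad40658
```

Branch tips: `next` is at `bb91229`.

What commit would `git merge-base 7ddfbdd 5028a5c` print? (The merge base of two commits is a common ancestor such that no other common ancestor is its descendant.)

Ancestors of 7ddfbdd: {25ab237, 333c56b, 4949f7f, 55c8a10, 7ddfbdd, ad40658, b20d525, bb91229, e714cbe}.
Ancestors of 5028a5c: {37d7fde, 4949f7f, 5028a5c, 55c8a10, b20d525, c60a637, d862a37}.
Common ancestors: {4949f7f, 55c8a10, b20d525}.
Among these, b20d525 is not an ancestor of any other common ancestor — it is the merge base.

b20d525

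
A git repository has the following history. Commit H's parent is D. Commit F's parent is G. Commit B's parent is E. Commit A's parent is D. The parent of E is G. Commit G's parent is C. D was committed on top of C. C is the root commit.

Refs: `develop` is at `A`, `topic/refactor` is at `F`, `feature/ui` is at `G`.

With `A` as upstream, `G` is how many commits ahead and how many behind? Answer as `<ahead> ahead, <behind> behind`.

Reachable from G: {C, G}.
Reachable from A: {A, C, D}.
Only in G's history (ahead): {G} — 1.
Only in A's history (behind): {A, D} — 2.

1 ahead, 2 behind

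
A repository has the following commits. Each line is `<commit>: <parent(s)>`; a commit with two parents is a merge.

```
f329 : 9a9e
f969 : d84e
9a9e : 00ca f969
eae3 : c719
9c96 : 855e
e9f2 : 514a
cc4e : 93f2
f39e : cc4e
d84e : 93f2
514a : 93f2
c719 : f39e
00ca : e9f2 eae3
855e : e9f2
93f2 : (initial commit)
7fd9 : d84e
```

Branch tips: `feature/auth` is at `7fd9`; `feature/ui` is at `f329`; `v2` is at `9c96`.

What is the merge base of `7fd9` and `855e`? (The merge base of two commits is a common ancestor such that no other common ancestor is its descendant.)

93f2

Ancestors of 7fd9: {7fd9, 93f2, d84e}.
Ancestors of 855e: {514a, 855e, 93f2, e9f2}.
Common ancestors: {93f2}.
The only common ancestor is 93f2, so it is the merge base.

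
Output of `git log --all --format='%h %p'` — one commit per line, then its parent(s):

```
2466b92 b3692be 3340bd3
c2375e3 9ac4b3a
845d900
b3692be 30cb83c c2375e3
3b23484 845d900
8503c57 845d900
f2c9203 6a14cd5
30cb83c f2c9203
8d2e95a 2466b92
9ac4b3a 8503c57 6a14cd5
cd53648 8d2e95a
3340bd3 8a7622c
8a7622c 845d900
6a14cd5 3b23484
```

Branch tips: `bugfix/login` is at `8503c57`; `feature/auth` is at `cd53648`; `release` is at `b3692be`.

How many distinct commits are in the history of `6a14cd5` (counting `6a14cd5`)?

3

Walking parent pointers from 6a14cd5: reachable set = {3b23484, 6a14cd5, 845d900}.
That is 3 commits.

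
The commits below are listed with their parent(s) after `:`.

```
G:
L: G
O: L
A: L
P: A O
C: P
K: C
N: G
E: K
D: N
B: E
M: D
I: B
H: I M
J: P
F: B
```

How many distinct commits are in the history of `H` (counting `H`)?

14

Walking parent pointers from H: reachable set = {A, B, C, D, E, G, H, I, K, L, M, N, O, P}.
That is 14 commits.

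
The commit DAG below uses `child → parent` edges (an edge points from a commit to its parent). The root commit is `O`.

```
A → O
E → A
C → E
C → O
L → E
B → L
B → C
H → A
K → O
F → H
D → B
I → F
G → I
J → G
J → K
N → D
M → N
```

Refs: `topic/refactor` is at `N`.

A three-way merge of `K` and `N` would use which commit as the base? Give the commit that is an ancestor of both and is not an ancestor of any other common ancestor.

Ancestors of K: {K, O}.
Ancestors of N: {A, B, C, D, E, L, N, O}.
Common ancestors: {O}.
The only common ancestor is O, so it is the merge base.

O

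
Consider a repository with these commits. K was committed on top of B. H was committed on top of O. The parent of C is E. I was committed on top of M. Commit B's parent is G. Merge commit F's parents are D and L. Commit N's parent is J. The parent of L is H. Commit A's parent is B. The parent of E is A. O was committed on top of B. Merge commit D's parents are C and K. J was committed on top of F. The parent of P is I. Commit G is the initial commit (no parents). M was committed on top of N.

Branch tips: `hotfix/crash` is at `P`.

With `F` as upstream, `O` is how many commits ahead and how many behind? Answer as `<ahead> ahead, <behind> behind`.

Reachable from O: {B, G, O}.
Reachable from F: {A, B, C, D, E, F, G, H, K, L, O}.
Only in O's history (ahead): {} — 0.
Only in F's history (behind): {A, C, D, E, F, H, K, L} — 8.

0 ahead, 8 behind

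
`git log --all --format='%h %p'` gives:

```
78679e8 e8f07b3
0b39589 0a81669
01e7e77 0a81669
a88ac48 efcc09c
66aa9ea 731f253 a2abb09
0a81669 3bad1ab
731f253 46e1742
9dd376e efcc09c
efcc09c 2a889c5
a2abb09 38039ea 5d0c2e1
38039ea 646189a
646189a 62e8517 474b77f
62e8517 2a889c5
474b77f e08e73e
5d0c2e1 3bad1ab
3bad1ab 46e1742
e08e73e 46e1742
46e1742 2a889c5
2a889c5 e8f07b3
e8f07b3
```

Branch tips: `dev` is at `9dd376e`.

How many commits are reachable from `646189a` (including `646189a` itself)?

7

Walking parent pointers from 646189a: reachable set = {2a889c5, 46e1742, 474b77f, 62e8517, 646189a, e08e73e, e8f07b3}.
That is 7 commits.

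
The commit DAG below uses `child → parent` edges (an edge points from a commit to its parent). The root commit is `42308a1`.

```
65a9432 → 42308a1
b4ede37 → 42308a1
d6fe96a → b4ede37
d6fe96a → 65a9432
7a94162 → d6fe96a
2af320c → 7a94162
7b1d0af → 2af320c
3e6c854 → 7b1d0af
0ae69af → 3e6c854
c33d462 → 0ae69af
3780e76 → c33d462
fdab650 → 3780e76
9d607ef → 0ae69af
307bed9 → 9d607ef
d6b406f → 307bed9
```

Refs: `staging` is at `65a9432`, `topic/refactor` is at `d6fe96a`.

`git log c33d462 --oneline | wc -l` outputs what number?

Walking parent pointers from c33d462: reachable set = {0ae69af, 2af320c, 3e6c854, 42308a1, 65a9432, 7a94162, 7b1d0af, b4ede37, c33d462, d6fe96a}.
That is 10 commits.

10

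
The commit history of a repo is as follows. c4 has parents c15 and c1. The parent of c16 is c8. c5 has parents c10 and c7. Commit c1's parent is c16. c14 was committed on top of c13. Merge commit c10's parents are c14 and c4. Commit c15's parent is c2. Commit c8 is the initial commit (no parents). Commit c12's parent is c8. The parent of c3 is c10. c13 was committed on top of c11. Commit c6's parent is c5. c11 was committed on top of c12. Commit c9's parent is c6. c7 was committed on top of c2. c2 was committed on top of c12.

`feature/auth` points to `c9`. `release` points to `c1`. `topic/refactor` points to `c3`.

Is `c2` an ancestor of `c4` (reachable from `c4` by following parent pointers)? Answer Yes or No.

Ancestors of c4 (commits reachable by following parents): {c1, c12, c15, c16, c2, c4, c8}.
c2 is in that set, so it is an ancestor of c4.

Yes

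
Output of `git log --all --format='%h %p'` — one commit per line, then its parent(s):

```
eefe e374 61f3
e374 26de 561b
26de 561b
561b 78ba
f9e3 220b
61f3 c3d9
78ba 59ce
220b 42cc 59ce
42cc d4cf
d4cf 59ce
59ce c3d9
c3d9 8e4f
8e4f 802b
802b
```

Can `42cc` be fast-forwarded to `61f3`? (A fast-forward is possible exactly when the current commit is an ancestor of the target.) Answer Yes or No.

A fast-forward from 42cc to 61f3 is possible iff 42cc is an ancestor of 61f3.
Ancestors of 61f3: {61f3, 802b, 8e4f, c3d9}.
42cc is not among them, so fast-forward is not possible.

No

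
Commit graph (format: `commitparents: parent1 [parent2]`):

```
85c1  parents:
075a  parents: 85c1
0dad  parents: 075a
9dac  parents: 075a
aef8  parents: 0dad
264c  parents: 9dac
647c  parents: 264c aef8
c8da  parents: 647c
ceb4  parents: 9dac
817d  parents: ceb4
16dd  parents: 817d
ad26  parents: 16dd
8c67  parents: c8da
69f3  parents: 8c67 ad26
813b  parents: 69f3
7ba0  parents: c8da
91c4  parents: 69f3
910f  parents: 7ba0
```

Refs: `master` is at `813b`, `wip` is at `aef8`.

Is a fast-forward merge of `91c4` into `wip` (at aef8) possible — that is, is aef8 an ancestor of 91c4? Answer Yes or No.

A fast-forward from aef8 to 91c4 is possible iff aef8 is an ancestor of 91c4.
Ancestors of 91c4: {075a, 0dad, 16dd, 264c, 647c, 69f3, 817d, 85c1, 8c67, 91c4, 9dac, ad26, aef8, c8da, ceb4}.
aef8 is among them, so fast-forward is possible.

Yes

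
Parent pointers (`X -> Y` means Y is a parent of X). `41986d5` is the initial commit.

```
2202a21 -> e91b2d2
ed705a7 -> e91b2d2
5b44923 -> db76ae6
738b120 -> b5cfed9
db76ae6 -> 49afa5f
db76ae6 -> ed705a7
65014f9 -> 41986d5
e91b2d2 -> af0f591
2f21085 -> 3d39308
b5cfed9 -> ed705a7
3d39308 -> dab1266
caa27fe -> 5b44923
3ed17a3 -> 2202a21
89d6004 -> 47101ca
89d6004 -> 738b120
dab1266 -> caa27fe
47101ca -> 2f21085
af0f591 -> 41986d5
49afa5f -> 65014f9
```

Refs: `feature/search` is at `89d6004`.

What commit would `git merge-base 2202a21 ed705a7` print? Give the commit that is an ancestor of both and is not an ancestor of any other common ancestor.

Ancestors of 2202a21: {2202a21, 41986d5, af0f591, e91b2d2}.
Ancestors of ed705a7: {41986d5, af0f591, e91b2d2, ed705a7}.
Common ancestors: {41986d5, af0f591, e91b2d2}.
Among these, e91b2d2 is not an ancestor of any other common ancestor — it is the merge base.

e91b2d2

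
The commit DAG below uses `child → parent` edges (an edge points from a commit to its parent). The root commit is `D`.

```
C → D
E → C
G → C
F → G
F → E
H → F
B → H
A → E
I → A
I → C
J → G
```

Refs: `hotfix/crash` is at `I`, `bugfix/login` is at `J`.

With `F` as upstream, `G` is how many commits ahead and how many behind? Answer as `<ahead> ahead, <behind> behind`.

0 ahead, 2 behind

Reachable from G: {C, D, G}.
Reachable from F: {C, D, E, F, G}.
Only in G's history (ahead): {} — 0.
Only in F's history (behind): {E, F} — 2.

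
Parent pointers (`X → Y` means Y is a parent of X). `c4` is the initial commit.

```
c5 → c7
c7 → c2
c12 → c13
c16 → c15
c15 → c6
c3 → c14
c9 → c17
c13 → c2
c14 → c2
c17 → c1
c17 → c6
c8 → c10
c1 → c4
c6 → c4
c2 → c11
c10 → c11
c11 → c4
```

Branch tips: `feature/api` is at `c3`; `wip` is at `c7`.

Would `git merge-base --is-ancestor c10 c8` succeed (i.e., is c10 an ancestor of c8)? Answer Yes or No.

Ancestors of c8 (commits reachable by following parents): {c10, c11, c4, c8}.
c10 is in that set, so it is an ancestor of c8.

Yes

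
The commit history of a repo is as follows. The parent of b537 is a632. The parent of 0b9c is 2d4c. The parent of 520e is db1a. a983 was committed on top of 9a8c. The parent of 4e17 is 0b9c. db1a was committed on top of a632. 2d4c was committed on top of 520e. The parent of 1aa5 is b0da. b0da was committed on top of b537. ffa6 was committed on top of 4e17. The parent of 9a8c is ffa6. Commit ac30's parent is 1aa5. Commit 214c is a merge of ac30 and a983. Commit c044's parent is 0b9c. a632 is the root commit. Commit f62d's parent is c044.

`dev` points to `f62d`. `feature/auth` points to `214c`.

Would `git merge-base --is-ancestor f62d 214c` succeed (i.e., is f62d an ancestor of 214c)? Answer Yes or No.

No

Ancestors of 214c: {0b9c, 1aa5, 214c, 2d4c, 4e17, 520e, 9a8c, a632, a983, ac30, b0da, b537, db1a, ffa6}.
f62d is not in that set, so it is not an ancestor of 214c.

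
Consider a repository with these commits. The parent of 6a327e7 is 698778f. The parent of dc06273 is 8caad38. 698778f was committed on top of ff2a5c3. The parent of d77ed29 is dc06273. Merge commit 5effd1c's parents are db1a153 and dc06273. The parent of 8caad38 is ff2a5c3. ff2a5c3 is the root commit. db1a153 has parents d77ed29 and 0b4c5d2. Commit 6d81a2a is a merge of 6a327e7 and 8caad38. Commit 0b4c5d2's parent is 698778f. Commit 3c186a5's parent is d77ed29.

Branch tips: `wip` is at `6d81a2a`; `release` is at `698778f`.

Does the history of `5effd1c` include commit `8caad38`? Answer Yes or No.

Ancestors of 5effd1c (commits reachable by following parents): {0b4c5d2, 5effd1c, 698778f, 8caad38, d77ed29, db1a153, dc06273, ff2a5c3}.
8caad38 is in that set, so it is an ancestor of 5effd1c.

Yes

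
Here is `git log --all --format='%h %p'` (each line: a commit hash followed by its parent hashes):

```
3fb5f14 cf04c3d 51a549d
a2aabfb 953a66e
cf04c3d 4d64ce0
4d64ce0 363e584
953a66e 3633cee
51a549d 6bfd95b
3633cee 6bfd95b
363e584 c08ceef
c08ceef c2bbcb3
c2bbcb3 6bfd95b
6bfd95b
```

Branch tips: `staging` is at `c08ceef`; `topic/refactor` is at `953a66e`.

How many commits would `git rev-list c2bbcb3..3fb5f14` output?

6

Reachable from 3fb5f14: {363e584, 3fb5f14, 4d64ce0, 51a549d, 6bfd95b, c08ceef, c2bbcb3, cf04c3d}.
Reachable from c2bbcb3: {6bfd95b, c2bbcb3}.
In 3fb5f14's history but not c2bbcb3's: {363e584, 3fb5f14, 4d64ce0, 51a549d, c08ceef, cf04c3d} — 6 commits.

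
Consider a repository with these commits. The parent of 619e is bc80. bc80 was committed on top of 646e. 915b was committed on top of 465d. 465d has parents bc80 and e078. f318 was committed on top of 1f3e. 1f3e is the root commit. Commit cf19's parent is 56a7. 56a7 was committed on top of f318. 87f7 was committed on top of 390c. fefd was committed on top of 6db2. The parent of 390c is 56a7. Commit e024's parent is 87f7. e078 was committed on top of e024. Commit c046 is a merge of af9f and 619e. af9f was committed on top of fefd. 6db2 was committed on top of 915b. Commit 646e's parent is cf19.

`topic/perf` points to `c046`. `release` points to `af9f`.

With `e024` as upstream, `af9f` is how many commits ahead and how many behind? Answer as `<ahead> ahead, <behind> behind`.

9 ahead, 0 behind

Reachable from af9f: {1f3e, 390c, 465d, 56a7, 646e, 6db2, 87f7, 915b, af9f, bc80, cf19, e024, e078, f318, fefd}.
Reachable from e024: {1f3e, 390c, 56a7, 87f7, e024, f318}.
Only in af9f's history (ahead): {465d, 646e, 6db2, 915b, af9f, bc80, cf19, e078, fefd} — 9.
Only in e024's history (behind): {} — 0.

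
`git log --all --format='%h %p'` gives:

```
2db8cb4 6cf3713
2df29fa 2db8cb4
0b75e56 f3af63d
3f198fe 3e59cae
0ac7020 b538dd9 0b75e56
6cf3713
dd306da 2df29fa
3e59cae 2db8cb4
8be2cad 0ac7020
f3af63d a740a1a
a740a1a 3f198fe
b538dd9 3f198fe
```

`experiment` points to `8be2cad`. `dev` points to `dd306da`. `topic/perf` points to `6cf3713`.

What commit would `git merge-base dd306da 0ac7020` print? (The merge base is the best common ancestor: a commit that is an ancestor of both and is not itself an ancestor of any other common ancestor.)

2db8cb4

Ancestors of dd306da: {2db8cb4, 2df29fa, 6cf3713, dd306da}.
Ancestors of 0ac7020: {0ac7020, 0b75e56, 2db8cb4, 3e59cae, 3f198fe, 6cf3713, a740a1a, b538dd9, f3af63d}.
Common ancestors: {2db8cb4, 6cf3713}.
Among these, 2db8cb4 is not an ancestor of any other common ancestor — it is the merge base.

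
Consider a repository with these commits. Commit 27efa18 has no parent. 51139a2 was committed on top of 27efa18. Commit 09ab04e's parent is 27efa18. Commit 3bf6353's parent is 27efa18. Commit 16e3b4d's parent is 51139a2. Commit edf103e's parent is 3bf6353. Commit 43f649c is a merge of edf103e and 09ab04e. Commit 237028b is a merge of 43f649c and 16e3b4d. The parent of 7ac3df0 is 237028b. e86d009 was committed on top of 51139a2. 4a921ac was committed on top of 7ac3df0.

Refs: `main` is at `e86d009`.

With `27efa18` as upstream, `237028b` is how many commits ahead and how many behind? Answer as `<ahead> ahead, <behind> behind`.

7 ahead, 0 behind

Reachable from 237028b: {09ab04e, 16e3b4d, 237028b, 27efa18, 3bf6353, 43f649c, 51139a2, edf103e}.
Reachable from 27efa18: {27efa18}.
Only in 237028b's history (ahead): {09ab04e, 16e3b4d, 237028b, 3bf6353, 43f649c, 51139a2, edf103e} — 7.
Only in 27efa18's history (behind): {} — 0.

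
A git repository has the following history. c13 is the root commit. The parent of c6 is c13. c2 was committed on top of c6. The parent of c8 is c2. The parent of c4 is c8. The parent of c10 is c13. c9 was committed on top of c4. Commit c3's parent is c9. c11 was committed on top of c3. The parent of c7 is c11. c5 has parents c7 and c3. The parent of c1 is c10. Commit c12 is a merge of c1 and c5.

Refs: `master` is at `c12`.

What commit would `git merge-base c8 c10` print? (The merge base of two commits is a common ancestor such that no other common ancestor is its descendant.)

Ancestors of c8: {c13, c2, c6, c8}.
Ancestors of c10: {c10, c13}.
Common ancestors: {c13}.
The only common ancestor is c13, so it is the merge base.

c13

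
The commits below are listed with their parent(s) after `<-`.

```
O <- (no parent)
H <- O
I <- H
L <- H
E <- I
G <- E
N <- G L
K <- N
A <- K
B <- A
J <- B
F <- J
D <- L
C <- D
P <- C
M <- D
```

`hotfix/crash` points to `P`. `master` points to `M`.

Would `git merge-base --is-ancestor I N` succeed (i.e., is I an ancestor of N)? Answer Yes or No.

Yes

Ancestors of N (commits reachable by following parents): {E, G, H, I, L, N, O}.
I is in that set, so it is an ancestor of N.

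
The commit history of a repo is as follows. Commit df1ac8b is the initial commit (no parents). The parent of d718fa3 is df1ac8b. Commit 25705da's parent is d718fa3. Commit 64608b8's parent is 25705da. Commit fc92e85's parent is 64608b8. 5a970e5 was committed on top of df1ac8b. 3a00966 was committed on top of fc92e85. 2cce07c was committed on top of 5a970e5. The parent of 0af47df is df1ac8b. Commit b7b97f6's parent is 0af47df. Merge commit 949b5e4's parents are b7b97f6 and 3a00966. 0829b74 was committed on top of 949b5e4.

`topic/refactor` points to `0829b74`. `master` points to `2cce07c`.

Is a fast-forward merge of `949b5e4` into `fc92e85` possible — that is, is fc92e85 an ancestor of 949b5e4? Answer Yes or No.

Yes

A fast-forward from fc92e85 to 949b5e4 is possible iff fc92e85 is an ancestor of 949b5e4.
Ancestors of 949b5e4: {0af47df, 25705da, 3a00966, 64608b8, 949b5e4, b7b97f6, d718fa3, df1ac8b, fc92e85}.
fc92e85 is among them, so fast-forward is possible.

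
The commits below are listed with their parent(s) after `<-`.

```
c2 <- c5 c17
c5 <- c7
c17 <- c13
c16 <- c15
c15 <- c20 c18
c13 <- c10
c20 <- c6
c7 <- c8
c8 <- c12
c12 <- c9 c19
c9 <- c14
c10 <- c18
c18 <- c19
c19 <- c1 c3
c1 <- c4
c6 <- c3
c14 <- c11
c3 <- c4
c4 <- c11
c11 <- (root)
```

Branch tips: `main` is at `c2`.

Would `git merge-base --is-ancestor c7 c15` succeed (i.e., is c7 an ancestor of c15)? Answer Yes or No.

No

Ancestors of c15: {c1, c11, c15, c18, c19, c20, c3, c4, c6}.
c7 is not in that set, so it is not an ancestor of c15.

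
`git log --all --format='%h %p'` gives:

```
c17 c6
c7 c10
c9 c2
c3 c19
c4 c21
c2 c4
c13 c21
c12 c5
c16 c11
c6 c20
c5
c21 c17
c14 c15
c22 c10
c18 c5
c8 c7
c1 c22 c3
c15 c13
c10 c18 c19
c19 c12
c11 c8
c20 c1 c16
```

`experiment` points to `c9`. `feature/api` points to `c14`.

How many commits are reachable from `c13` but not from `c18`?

15

Reachable from c13: {c1, c10, c11, c12, c13, c16, c17, c18, c19, c20, c21, c22, c3, c5, c6, c7, c8}.
Reachable from c18: {c18, c5}.
In c13's history but not c18's: {c1, c10, c11, c12, c13, c16, c17, c19, c20, c21, c22, c3, c6, c7, c8} — 15 commits.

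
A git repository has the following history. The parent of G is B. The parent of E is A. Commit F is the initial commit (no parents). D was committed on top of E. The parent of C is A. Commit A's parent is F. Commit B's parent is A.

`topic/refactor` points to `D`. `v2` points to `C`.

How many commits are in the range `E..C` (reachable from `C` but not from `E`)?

Reachable from C: {A, C, F}.
Reachable from E: {A, E, F}.
In C's history but not E's: {C} — 1 commit.

1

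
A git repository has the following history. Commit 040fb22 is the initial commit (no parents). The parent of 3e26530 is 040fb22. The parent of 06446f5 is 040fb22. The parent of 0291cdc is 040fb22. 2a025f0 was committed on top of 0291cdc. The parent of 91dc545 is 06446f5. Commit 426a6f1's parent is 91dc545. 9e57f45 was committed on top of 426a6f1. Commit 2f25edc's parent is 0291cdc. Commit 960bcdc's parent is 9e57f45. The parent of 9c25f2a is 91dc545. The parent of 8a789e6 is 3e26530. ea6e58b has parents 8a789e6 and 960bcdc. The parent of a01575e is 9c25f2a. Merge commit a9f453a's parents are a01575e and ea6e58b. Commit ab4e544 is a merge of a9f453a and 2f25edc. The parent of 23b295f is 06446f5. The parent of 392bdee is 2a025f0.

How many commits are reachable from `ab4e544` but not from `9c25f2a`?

Reachable from ab4e544: {0291cdc, 040fb22, 06446f5, 2f25edc, 3e26530, 426a6f1, 8a789e6, 91dc545, 960bcdc, 9c25f2a, 9e57f45, a01575e, a9f453a, ab4e544, ea6e58b}.
Reachable from 9c25f2a: {040fb22, 06446f5, 91dc545, 9c25f2a}.
In ab4e544's history but not 9c25f2a's: {0291cdc, 2f25edc, 3e26530, 426a6f1, 8a789e6, 960bcdc, 9e57f45, a01575e, a9f453a, ab4e544, ea6e58b} — 11 commits.

11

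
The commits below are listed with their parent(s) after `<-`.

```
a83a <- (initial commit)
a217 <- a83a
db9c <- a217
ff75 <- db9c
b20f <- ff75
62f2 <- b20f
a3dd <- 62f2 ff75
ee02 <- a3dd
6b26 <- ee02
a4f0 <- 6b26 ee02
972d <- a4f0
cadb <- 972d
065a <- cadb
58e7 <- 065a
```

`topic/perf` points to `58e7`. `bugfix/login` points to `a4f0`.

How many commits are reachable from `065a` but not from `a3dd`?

Reachable from 065a: {065a, 62f2, 6b26, 972d, a217, a3dd, a4f0, a83a, b20f, cadb, db9c, ee02, ff75}.
Reachable from a3dd: {62f2, a217, a3dd, a83a, b20f, db9c, ff75}.
In 065a's history but not a3dd's: {065a, 6b26, 972d, a4f0, cadb, ee02} — 6 commits.

6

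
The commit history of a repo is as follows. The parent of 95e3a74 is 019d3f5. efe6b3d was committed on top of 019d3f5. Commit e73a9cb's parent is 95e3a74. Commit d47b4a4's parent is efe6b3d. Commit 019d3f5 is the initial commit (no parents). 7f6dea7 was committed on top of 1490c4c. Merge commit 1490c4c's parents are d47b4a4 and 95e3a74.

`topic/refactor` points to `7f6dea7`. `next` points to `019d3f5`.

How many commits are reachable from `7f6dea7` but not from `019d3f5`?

Reachable from 7f6dea7: {019d3f5, 1490c4c, 7f6dea7, 95e3a74, d47b4a4, efe6b3d}.
Reachable from 019d3f5: {019d3f5}.
In 7f6dea7's history but not 019d3f5's: {1490c4c, 7f6dea7, 95e3a74, d47b4a4, efe6b3d} — 5 commits.

5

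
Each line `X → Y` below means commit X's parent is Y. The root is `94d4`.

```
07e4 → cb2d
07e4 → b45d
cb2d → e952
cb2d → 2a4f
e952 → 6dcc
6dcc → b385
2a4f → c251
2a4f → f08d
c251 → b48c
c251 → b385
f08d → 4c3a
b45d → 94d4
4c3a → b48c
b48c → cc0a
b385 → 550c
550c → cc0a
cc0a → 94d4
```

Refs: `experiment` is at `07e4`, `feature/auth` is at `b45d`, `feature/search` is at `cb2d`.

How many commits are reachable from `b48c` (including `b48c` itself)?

3

Walking parent pointers from b48c: reachable set = {94d4, b48c, cc0a}.
That is 3 commits.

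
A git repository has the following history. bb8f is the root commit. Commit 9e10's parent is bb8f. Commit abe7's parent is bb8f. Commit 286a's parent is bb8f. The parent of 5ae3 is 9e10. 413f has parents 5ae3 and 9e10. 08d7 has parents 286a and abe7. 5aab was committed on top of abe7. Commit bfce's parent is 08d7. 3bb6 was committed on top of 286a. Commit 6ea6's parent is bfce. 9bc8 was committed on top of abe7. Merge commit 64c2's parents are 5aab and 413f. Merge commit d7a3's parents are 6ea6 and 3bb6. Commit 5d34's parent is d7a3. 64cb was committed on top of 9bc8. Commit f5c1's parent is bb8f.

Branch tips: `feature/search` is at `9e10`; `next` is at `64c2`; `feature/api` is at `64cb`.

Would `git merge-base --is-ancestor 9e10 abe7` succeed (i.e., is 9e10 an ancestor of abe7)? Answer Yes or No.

Ancestors of abe7: {abe7, bb8f}.
9e10 is not in that set, so it is not an ancestor of abe7.

No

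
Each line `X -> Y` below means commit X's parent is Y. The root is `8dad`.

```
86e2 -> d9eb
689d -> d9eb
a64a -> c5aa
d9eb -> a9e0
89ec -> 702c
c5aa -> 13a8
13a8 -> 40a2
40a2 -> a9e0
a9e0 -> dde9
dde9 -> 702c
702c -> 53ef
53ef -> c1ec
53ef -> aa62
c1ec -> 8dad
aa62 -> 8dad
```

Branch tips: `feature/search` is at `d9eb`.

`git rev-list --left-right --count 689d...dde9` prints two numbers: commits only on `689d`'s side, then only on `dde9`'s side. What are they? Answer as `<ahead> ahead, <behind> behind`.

3 ahead, 0 behind

Reachable from 689d: {53ef, 689d, 702c, 8dad, a9e0, aa62, c1ec, d9eb, dde9}.
Reachable from dde9: {53ef, 702c, 8dad, aa62, c1ec, dde9}.
Only in 689d's history (ahead): {689d, a9e0, d9eb} — 3.
Only in dde9's history (behind): {} — 0.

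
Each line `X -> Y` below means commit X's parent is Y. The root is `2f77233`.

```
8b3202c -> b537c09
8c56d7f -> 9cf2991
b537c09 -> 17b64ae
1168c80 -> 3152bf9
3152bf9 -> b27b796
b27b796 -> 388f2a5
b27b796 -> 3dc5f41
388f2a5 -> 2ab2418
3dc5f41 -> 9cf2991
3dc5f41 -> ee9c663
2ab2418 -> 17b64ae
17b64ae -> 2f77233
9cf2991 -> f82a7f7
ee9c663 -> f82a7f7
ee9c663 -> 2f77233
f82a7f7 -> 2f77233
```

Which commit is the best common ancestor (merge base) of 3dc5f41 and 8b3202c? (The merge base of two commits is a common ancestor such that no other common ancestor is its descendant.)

2f77233

Ancestors of 3dc5f41: {2f77233, 3dc5f41, 9cf2991, ee9c663, f82a7f7}.
Ancestors of 8b3202c: {17b64ae, 2f77233, 8b3202c, b537c09}.
Common ancestors: {2f77233}.
The only common ancestor is 2f77233, so it is the merge base.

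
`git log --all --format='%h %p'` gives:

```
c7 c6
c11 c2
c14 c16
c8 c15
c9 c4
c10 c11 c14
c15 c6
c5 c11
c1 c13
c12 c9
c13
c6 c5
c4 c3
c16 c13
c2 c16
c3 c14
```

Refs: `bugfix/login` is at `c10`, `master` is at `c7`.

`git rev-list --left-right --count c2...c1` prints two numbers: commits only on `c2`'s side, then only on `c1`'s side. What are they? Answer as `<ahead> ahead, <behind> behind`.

Reachable from c2: {c13, c16, c2}.
Reachable from c1: {c1, c13}.
Only in c2's history (ahead): {c16, c2} — 2.
Only in c1's history (behind): {c1} — 1.

2 ahead, 1 behind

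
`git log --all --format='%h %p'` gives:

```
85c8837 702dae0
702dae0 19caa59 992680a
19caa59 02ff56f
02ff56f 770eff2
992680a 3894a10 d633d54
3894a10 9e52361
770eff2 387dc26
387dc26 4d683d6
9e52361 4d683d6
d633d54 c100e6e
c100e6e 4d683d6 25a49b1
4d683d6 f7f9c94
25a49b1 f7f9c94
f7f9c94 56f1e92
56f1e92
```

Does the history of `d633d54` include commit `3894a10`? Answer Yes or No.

Ancestors of d633d54: {25a49b1, 4d683d6, 56f1e92, c100e6e, d633d54, f7f9c94}.
3894a10 is not in that set, so it is not an ancestor of d633d54.

No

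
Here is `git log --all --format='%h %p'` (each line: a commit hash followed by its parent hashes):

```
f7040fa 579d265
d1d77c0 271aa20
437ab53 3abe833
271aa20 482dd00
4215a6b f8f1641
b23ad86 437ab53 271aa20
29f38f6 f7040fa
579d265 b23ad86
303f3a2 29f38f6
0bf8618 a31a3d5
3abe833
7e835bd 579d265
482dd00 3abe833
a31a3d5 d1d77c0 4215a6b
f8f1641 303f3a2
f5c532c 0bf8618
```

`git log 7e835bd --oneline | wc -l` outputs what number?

7

Walking parent pointers from 7e835bd: reachable set = {271aa20, 3abe833, 437ab53, 482dd00, 579d265, 7e835bd, b23ad86}.
That is 7 commits.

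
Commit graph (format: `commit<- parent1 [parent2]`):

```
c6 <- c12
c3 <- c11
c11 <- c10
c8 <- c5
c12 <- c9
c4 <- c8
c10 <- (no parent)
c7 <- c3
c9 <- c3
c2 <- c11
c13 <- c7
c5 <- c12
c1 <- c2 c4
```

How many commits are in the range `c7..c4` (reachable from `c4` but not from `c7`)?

5

Reachable from c4: {c10, c11, c12, c3, c4, c5, c8, c9}.
Reachable from c7: {c10, c11, c3, c7}.
In c4's history but not c7's: {c12, c4, c5, c8, c9} — 5 commits.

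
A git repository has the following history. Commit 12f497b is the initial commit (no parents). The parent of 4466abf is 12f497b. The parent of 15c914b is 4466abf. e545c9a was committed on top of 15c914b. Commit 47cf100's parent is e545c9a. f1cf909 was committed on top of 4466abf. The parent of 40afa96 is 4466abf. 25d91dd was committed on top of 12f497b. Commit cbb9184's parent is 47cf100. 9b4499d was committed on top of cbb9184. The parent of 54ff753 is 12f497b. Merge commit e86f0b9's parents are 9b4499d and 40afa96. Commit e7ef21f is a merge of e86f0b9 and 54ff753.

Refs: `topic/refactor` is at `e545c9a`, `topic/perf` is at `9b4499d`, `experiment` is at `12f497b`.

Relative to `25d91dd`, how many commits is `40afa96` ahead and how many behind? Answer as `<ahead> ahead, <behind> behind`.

2 ahead, 1 behind

Reachable from 40afa96: {12f497b, 40afa96, 4466abf}.
Reachable from 25d91dd: {12f497b, 25d91dd}.
Only in 40afa96's history (ahead): {40afa96, 4466abf} — 2.
Only in 25d91dd's history (behind): {25d91dd} — 1.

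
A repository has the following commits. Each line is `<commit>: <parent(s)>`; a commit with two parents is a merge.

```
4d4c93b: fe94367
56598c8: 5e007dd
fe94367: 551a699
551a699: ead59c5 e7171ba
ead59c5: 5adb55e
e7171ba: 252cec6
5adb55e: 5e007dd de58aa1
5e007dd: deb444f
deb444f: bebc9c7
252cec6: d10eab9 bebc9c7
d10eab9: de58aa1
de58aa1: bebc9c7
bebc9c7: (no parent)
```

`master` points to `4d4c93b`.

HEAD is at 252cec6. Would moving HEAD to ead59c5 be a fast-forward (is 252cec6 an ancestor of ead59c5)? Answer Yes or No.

No

A fast-forward from 252cec6 to ead59c5 is possible iff 252cec6 is an ancestor of ead59c5.
Ancestors of ead59c5: {5adb55e, 5e007dd, bebc9c7, de58aa1, deb444f, ead59c5}.
252cec6 is not among them, so fast-forward is not possible.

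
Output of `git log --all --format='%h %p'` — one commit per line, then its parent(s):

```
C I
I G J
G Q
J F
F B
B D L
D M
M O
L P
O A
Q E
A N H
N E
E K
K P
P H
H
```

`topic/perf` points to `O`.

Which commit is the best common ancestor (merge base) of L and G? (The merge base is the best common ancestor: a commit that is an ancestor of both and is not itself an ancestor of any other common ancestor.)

P

Ancestors of L: {H, L, P}.
Ancestors of G: {E, G, H, K, P, Q}.
Common ancestors: {H, P}.
Among these, P is not an ancestor of any other common ancestor — it is the merge base.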